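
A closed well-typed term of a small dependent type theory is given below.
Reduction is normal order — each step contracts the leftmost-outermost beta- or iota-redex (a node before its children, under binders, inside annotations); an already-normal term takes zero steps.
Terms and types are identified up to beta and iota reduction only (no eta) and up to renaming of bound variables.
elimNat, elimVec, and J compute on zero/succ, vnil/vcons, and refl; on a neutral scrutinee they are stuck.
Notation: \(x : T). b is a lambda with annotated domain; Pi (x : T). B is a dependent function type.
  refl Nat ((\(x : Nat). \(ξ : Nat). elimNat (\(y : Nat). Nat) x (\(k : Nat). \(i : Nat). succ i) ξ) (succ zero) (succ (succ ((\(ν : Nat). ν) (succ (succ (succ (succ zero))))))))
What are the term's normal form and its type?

resulting normal form:
  refl Nat (succ (succ (succ (succ (succ (succ (succ zero)))))))
type:
  Eq Nat (succ (succ (succ (succ (succ (succ (succ zero))))))) (succ (succ (succ (succ (succ (succ (succ zero)))))))
observation: the term reaches its normal form after 22 normal-order steps.


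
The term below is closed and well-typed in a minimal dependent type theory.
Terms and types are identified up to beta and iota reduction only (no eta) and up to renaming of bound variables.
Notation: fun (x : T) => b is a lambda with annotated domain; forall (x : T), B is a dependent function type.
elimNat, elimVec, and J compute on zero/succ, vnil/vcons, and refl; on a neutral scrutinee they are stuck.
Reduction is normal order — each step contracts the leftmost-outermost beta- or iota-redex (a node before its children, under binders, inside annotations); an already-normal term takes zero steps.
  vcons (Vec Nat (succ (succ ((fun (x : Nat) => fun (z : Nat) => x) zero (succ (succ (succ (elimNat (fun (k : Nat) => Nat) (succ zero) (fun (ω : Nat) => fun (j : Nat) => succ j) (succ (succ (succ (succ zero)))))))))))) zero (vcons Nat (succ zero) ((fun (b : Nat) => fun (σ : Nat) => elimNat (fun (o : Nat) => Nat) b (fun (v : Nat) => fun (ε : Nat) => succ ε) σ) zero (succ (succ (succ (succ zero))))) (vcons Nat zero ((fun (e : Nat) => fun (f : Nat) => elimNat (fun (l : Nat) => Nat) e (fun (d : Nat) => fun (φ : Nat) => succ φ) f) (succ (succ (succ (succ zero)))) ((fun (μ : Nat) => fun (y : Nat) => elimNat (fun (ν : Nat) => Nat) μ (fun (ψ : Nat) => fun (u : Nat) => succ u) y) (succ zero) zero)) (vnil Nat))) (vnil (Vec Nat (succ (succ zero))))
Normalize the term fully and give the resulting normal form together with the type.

resulting normal form:
  vcons (Vec Nat (succ (succ zero))) zero (vcons Nat (succ zero) (succ (succ (succ (succ zero)))) (vcons Nat zero (succ (succ (succ (succ (succ zero))))) (vnil Nat))) (vnil (Vec Nat (succ (succ zero))))
the term's type:
  Vec (Vec Nat (succ (succ zero))) (succ zero)


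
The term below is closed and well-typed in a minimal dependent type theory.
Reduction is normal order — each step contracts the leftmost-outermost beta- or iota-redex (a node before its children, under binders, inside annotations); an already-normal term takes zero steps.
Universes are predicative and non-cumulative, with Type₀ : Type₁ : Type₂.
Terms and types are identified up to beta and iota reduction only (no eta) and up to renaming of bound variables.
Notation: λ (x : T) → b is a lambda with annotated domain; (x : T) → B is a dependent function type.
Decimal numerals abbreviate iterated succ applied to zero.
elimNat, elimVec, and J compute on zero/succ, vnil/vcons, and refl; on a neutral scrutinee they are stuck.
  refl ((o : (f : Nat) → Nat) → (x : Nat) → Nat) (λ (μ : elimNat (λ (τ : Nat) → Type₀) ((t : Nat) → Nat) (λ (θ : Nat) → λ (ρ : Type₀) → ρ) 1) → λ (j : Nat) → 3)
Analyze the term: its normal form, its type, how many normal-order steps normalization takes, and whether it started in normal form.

reduced normal form:
  refl ((o : (f : Nat) → Nat) → (x : Nat) → Nat) (λ (μ : (τ : Nat) → Nat) → λ (t : Nat) → 3)
the term's type:
  Eq ((o : (f : Nat) → Nat) → (x : Nat) → Nat) (λ (μ : (τ : Nat) → Nat) → λ (t : Nat) → 3) (λ (θ : (ρ : Nat) → Nat) → λ (j : Nat) → 3)
normal-order step count: 4
started in normal form: no
first redex: an elimNat iota-redex


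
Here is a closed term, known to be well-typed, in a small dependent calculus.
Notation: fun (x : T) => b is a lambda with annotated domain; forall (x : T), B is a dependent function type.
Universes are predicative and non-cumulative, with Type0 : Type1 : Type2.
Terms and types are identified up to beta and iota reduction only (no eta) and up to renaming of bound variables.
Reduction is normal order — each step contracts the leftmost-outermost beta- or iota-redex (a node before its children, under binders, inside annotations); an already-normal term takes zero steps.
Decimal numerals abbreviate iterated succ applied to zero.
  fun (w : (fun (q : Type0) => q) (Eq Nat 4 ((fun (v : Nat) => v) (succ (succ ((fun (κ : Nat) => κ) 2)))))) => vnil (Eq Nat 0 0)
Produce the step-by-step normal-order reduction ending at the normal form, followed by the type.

normal-order reduction sequence:
  fun (w : (fun (q : Type0) => q) (Eq Nat 4 ((fun (v : Nat) => v) (succ (succ ((fun (κ : Nat) => κ) 2)))))) => vnil (Eq Nat 0 0)
  ~> fun (w : Eq Nat 4 ((fun (q : Nat) => q) (succ (succ ((fun (v : Nat) => v) 2))))) => vnil (Eq Nat 0 0)
  ~> fun (w : Eq Nat 4 (succ (succ ((fun (q : Nat) => q) 2)))) => vnil (Eq Nat 0 0)
  ~> fun (w : Eq Nat 4 4) => vnil (Eq Nat 0 0)
type:
  forall (w : Eq Nat 4 4), Vec (Eq Nat 0 0) 0


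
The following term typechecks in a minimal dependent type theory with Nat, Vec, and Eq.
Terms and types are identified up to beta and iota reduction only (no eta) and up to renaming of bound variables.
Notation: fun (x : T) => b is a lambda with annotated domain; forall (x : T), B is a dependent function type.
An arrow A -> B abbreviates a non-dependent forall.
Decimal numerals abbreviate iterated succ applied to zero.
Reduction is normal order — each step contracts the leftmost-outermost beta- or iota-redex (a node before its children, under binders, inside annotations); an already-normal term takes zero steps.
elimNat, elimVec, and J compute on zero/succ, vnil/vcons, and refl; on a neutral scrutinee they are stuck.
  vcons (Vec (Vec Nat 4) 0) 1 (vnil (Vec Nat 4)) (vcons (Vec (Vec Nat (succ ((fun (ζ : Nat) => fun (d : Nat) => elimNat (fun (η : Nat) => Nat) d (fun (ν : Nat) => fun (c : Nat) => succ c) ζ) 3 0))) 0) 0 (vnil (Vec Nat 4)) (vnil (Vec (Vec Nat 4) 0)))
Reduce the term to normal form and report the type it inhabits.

reduced normal form:
  vcons (Vec (Vec Nat 4) 0) 1 (vnil (Vec Nat 4)) (vcons (Vec (Vec Nat 4) 0) 0 (vnil (Vec Nat 4)) (vnil (Vec (Vec Nat 4) 0)))
type:
  Vec (Vec (Vec Nat 4) 0) 2
observation: contracting a beta-redex first, the term normalizes in 12 steps.


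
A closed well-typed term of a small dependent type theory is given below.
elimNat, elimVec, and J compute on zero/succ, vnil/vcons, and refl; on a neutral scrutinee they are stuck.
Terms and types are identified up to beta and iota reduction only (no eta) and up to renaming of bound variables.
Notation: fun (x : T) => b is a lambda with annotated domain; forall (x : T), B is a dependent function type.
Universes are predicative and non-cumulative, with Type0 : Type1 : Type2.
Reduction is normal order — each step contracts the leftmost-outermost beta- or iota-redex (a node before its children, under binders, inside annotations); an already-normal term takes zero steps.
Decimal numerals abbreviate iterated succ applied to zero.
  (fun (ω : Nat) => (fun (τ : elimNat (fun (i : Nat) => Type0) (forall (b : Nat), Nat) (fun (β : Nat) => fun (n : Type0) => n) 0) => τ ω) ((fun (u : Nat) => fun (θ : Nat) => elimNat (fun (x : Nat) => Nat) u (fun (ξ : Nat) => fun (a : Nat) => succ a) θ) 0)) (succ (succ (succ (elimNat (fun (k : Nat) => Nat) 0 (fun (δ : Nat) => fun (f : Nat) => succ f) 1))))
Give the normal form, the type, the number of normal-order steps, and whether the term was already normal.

reduced normal form:
  4
inferred type:
  Nat
steps to reach normal form (normal order): 21
already normal: no
first contracted redex: a beta-redex


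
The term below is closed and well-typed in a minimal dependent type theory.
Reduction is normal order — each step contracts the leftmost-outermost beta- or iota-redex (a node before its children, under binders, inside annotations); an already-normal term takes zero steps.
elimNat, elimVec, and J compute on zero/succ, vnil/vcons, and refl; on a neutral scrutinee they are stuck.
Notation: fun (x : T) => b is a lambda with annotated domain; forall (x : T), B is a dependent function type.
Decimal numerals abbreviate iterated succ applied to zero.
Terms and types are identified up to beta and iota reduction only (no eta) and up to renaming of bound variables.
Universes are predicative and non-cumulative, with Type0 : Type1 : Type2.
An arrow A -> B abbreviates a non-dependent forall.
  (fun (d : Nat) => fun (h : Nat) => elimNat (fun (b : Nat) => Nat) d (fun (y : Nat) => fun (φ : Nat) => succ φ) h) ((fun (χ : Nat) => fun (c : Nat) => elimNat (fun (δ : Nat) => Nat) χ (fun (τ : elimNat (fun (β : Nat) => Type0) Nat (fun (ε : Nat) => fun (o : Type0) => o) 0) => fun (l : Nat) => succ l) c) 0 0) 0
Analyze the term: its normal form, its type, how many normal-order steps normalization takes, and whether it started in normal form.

resulting normal form:
  0
inferred type:
  Nat
reduction steps (normal order): 6
term was already normal: no
first redex: a beta-redex


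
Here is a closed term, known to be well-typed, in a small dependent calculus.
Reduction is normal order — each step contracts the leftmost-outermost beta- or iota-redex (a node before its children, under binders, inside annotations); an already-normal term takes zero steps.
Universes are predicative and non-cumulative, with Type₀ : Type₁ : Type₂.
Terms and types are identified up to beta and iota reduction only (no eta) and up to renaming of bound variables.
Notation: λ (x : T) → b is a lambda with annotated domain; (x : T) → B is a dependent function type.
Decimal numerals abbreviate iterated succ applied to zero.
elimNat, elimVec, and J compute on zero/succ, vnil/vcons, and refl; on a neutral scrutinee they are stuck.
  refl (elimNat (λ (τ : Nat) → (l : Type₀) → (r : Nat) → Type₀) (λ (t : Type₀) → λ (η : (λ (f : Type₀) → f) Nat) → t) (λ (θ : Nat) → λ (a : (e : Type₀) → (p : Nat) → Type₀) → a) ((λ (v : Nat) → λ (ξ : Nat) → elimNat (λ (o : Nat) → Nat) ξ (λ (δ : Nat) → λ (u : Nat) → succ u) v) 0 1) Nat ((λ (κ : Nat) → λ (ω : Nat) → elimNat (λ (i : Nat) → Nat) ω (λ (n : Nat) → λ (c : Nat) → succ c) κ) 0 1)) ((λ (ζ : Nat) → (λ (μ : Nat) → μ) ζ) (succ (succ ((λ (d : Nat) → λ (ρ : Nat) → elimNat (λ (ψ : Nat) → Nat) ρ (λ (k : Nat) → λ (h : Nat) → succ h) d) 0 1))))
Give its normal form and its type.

normal form:
  refl Nat 3
the term's type:
  Eq Nat 3 3


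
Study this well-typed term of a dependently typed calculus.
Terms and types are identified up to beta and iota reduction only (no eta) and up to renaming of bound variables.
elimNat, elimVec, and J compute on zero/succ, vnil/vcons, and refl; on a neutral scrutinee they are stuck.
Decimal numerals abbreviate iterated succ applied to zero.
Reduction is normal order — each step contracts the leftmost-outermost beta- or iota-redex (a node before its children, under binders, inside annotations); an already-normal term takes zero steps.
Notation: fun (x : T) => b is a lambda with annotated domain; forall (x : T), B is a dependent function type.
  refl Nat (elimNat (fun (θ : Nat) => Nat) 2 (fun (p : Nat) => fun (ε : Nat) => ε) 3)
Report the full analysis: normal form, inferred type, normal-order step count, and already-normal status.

resulting normal form:
  refl Nat 2
the term's type:
  Eq Nat 2 2
steps to reach normal form (normal order): 10
started in normal form: no
first redex: an elimNat iota-redex


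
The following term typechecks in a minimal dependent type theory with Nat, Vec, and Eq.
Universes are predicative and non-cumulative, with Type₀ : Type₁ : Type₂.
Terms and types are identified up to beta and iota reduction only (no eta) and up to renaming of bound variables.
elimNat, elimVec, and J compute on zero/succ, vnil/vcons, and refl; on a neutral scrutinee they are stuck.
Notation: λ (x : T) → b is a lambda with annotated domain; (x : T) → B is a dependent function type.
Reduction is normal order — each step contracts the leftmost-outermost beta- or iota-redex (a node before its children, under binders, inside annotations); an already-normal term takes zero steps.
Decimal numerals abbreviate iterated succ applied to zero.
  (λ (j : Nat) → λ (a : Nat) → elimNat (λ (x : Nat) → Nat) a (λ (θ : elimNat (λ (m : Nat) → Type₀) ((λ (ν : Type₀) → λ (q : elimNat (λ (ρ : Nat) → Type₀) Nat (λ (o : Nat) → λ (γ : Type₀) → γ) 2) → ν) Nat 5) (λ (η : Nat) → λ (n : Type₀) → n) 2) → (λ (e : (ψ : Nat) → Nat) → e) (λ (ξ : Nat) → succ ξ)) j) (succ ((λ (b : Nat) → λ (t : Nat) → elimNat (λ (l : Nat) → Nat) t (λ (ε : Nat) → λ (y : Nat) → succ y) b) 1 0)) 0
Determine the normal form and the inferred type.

normal form:
  2
type:
  Nat


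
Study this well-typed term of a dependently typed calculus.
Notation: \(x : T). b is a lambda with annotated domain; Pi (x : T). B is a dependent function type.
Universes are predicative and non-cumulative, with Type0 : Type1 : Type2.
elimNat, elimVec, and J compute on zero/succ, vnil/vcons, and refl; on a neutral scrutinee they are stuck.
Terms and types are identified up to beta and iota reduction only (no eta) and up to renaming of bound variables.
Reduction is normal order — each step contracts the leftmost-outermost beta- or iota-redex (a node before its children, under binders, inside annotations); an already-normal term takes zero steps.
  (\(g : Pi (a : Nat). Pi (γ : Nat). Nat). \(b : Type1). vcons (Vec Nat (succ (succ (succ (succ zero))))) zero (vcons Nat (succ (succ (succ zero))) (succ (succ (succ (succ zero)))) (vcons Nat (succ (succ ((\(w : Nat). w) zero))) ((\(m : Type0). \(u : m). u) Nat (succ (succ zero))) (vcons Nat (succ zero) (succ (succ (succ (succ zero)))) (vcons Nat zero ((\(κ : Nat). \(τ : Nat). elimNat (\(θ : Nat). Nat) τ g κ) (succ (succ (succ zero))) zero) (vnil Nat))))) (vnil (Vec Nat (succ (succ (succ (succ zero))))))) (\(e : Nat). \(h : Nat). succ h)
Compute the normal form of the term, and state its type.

reduced normal form:
  \(g : Type1). vcons (Vec Nat (succ (succ (succ (succ zero))))) zero (vcons Nat (succ (succ (succ zero))) (succ (succ (succ (succ zero)))) (vcons Nat (succ (succ zero)) (succ (succ zero)) (vcons Nat (succ zero) (succ (succ (succ (succ zero)))) (vcons Nat zero (succ (succ (succ zero))) (vnil Nat))))) (vnil (Vec Nat (succ (succ (succ (succ zero))))))
type:
  Pi (g : Type1). Vec (Vec Nat (succ (succ (succ (succ zero))))) (succ zero)


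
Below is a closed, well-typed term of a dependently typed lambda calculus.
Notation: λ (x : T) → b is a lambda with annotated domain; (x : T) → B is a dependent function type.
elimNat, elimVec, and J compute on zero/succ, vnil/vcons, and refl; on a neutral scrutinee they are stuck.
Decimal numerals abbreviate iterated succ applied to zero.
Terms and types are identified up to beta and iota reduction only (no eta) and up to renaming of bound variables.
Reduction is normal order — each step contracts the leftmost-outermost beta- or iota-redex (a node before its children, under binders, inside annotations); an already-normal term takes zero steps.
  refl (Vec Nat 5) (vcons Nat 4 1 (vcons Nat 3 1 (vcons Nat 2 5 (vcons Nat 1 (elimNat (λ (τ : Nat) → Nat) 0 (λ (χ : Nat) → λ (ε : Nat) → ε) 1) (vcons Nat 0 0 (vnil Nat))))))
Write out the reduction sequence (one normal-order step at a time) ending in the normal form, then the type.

normal-order reduction:
  refl (Vec Nat 5) (vcons Nat 4 1 (vcons Nat 3 1 (vcons Nat 2 5 (vcons Nat 1 (elimNat (λ (τ : Nat) → Nat) 0 (λ (χ : Nat) → λ (ε : Nat) → ε) 1) (vcons Nat 0 0 (vnil Nat))))))
  ~> refl (Vec Nat 5) (vcons Nat 4 1 (vcons Nat 3 1 (vcons Nat 2 5 (vcons Nat 1 ((λ (τ : Nat) → λ (χ : Nat) → χ) 0 (elimNat (λ (ε : Nat) → Nat) 0 (λ (σ : Nat) → λ (c : Nat) → c) 0)) (vcons Nat 0 0 (vnil Nat))))))
  ~> refl (Vec Nat 5) (vcons Nat 4 1 (vcons Nat 3 1 (vcons Nat 2 5 (vcons Nat 1 ((λ (τ : Nat) → τ) (elimNat (λ (χ : Nat) → Nat) 0 (λ (ε : Nat) → λ (σ : Nat) → σ) 0)) (vcons Nat 0 0 (vnil Nat))))))
  ~> refl (Vec Nat 5) (vcons Nat 4 1 (vcons Nat 3 1 (vcons Nat 2 5 (vcons Nat 1 (elimNat (λ (τ : Nat) → Nat) 0 (λ (χ : Nat) → λ (ε : Nat) → ε) 0) (vcons Nat 0 0 (vnil Nat))))))
  ~> refl (Vec Nat 5) (vcons Nat 4 1 (vcons Nat 3 1 (vcons Nat 2 5 (vcons Nat 1 0 (vcons Nat 0 0 (vnil Nat))))))
the term's type:
  Eq (Vec Nat 5) (vcons Nat 4 1 (vcons Nat 3 1 (vcons Nat 2 5 (vcons Nat 1 0 (vcons Nat 0 0 (vnil Nat)))))) (vcons Nat 4 1 (vcons Nat 3 1 (vcons Nat 2 5 (vcons Nat 1 0 (vcons Nat 0 0 (vnil Nat))))))


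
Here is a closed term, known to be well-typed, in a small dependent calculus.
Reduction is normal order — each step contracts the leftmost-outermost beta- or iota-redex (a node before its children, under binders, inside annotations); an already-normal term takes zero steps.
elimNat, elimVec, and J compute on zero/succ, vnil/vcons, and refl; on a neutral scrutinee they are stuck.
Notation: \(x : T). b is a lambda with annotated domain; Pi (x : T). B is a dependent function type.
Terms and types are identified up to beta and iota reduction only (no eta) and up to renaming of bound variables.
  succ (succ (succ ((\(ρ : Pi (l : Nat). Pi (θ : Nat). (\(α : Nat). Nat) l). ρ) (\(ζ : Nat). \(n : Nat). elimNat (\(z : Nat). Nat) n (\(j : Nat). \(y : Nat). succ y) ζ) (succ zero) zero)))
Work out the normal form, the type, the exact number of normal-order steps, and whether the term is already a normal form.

normal form:
  succ (succ (succ (succ zero)))
inferred type:
  Nat
reduction steps (normal order): 7
started in normal form: no
first redex: a beta-redex


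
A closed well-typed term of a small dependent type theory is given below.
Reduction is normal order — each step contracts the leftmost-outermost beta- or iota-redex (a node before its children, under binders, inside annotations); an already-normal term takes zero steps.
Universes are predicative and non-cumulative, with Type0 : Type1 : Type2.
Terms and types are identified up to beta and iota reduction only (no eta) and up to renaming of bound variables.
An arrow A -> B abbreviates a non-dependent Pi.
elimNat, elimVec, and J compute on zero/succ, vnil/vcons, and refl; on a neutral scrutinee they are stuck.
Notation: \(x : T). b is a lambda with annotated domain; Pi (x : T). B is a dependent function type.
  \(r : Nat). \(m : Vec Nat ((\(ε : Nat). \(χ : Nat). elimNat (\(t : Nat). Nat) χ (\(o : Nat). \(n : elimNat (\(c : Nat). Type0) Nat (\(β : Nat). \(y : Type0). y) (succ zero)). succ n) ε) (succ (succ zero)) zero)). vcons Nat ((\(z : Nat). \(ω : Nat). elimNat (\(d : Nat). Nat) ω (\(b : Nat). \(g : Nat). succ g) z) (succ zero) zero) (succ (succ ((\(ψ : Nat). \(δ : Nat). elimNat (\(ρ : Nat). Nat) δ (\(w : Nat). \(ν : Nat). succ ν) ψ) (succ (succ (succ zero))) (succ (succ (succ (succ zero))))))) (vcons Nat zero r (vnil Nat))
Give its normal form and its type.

normal form:
  \(r : Nat). \(m : Vec Nat (succ (succ zero))). vcons Nat (succ zero) (succ (succ (succ (succ (succ (succ (succ (succ (succ zero))))))))) (vcons Nat zero r (vnil Nat))
the term's type:
  Nat -> Vec Nat (succ (succ zero)) -> Vec Nat (succ (succ zero))
observation: contracting a beta-redex first, the term normalizes in 27 steps.


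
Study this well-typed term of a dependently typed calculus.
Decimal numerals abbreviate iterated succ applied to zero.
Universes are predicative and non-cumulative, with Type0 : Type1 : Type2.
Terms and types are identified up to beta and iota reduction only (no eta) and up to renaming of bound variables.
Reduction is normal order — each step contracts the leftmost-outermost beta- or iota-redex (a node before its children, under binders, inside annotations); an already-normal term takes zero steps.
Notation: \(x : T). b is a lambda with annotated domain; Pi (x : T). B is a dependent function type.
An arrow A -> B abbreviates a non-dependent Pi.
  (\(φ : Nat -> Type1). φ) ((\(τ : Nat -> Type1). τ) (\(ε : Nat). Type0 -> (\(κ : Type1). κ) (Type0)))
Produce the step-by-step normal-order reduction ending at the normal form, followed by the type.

normal-order reduction sequence:
  (\(φ : Nat -> Type1). φ) ((\(τ : Nat -> Type1). τ) (\(ε : Nat). Type0 -> (\(κ : Type1). κ) (Type0)))
  ~> (\(φ : Nat -> Type1). φ) (\(τ : Nat). Type0 -> (\(ε : Type1). ε) (Type0))
  ~> \(φ : Nat). Type0 -> (\(τ : Type1). τ) (Type0)
  ~> \(φ : Nat). Type0 -> Type0
inferred type:
  Nat -> Type1


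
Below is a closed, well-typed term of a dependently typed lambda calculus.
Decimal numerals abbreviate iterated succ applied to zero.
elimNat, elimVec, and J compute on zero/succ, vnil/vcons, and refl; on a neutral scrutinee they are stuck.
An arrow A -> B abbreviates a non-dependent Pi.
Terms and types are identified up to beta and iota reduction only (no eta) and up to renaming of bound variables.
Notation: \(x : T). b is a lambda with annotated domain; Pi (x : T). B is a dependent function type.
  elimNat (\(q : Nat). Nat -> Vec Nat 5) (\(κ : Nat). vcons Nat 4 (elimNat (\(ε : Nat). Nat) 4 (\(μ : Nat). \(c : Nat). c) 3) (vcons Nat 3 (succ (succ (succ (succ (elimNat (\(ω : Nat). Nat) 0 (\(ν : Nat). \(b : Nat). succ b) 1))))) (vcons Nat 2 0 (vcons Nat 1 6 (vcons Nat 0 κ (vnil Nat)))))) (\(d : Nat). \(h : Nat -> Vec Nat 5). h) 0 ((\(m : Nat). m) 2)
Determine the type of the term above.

type:
  Vec Nat 5


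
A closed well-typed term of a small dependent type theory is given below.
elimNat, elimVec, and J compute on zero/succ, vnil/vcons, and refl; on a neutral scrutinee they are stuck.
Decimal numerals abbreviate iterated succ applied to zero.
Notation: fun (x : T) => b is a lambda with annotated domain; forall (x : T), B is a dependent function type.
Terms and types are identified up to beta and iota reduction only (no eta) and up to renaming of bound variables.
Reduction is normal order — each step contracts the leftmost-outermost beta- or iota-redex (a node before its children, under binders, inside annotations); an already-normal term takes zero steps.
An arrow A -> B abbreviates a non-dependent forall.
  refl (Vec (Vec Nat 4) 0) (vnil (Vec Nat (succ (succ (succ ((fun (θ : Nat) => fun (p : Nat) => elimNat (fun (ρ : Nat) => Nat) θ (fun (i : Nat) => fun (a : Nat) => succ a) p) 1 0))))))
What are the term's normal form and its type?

resulting normal form:
  refl (Vec (Vec Nat 4) 0) (vnil (Vec Nat 4))
inferred type:
  Eq (Vec (Vec Nat 4) 0) (vnil (Vec Nat 4)) (vnil (Vec Nat 4))
observation: 3 normal-order steps separate the term from its normal form.


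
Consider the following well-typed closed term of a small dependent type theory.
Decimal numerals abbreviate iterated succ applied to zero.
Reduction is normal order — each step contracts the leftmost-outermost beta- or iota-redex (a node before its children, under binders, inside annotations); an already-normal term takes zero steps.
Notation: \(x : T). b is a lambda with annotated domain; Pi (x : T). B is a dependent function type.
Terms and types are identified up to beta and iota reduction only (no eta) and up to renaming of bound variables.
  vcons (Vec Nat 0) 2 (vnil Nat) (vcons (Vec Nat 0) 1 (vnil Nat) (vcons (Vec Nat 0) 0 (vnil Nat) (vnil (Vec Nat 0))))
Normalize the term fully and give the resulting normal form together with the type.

resulting normal form:
  vcons (Vec Nat 0) 2 (vnil Nat) (vcons (Vec Nat 0) 1 (vnil Nat) (vcons (Vec Nat 0) 0 (vnil Nat) (vnil (Vec Nat 0))))
type:
  Vec (Vec Nat 0) 3
observation: the term is already in normal form.


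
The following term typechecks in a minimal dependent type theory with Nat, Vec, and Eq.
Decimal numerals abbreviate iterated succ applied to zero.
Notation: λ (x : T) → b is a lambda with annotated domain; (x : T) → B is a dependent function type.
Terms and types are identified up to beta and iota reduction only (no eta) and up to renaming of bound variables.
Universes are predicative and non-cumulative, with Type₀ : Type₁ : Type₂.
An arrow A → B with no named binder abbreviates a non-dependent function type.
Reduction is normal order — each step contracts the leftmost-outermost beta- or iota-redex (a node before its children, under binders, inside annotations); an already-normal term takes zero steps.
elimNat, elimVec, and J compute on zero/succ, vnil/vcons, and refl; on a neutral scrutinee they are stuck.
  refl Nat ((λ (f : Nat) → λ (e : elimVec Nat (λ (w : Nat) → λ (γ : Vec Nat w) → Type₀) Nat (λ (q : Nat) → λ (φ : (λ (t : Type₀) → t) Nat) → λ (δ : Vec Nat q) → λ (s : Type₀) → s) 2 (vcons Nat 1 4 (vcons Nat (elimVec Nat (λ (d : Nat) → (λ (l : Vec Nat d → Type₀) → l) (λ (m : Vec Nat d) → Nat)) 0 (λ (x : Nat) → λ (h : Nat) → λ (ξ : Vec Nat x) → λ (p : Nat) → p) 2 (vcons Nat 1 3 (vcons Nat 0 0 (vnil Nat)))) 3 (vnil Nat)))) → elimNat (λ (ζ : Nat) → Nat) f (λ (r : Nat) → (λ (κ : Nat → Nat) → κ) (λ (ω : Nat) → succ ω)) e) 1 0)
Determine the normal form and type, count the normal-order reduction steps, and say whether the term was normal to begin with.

normal form:
  refl Nat 1
inferred type:
  Eq Nat 1 1
steps to reach normal form (normal order): 3
term was already normal: no
first contracted redex: a beta-redex


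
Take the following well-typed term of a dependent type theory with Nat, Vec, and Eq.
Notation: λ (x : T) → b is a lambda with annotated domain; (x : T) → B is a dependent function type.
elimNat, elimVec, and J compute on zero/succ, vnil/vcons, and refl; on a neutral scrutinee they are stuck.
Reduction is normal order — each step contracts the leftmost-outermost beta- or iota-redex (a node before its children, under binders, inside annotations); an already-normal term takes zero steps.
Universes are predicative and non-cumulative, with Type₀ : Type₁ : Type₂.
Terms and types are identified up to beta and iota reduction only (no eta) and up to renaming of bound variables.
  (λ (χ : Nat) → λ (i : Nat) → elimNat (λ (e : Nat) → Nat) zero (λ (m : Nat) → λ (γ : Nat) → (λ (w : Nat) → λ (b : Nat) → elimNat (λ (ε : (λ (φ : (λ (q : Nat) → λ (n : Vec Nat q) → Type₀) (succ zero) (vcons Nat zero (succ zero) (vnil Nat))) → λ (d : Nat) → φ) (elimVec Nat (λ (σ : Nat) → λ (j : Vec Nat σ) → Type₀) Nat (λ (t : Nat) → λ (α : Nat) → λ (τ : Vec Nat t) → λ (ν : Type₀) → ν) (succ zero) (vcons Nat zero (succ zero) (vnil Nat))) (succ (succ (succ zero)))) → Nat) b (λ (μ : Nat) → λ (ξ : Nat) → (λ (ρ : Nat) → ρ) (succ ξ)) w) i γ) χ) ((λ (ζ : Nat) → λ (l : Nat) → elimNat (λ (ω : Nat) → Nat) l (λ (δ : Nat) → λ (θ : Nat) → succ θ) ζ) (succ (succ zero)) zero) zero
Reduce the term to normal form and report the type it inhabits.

resulting normal form:
  zero
inferred type:
  Nat
observation: contracting a beta-redex first, the term normalizes in 21 steps.


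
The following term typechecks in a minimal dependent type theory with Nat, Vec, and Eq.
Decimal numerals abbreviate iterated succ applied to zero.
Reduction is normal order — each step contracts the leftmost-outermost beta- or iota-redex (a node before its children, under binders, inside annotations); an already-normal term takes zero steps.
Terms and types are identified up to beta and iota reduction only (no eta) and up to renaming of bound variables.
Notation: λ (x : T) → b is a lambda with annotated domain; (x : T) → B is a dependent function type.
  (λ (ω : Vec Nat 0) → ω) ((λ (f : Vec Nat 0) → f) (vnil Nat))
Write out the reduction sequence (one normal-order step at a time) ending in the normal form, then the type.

normal-order reduction:
  (λ (ω : Vec Nat 0) → ω) ((λ (f : Vec Nat 0) → f) (vnil Nat))
  ~> (λ (ω : Vec Nat 0) → ω) (vnil Nat)
  ~> vnil Nat
the term's type:
  Vec Nat 0


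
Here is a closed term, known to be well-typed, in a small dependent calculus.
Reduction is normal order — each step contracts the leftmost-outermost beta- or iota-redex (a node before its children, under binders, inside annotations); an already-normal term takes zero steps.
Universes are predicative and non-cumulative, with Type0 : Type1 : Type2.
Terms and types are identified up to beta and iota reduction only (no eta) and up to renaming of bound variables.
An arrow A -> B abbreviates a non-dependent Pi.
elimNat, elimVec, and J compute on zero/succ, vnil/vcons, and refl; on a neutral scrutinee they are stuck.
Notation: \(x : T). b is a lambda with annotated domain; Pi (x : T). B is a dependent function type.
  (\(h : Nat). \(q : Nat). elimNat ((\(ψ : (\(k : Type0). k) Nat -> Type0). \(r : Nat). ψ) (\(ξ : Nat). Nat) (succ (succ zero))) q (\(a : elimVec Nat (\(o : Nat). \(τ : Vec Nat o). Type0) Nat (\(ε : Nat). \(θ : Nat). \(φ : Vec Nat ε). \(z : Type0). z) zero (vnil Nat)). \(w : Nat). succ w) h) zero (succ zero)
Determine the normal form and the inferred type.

reduced normal form:
  succ zero
inferred type:
  Nat


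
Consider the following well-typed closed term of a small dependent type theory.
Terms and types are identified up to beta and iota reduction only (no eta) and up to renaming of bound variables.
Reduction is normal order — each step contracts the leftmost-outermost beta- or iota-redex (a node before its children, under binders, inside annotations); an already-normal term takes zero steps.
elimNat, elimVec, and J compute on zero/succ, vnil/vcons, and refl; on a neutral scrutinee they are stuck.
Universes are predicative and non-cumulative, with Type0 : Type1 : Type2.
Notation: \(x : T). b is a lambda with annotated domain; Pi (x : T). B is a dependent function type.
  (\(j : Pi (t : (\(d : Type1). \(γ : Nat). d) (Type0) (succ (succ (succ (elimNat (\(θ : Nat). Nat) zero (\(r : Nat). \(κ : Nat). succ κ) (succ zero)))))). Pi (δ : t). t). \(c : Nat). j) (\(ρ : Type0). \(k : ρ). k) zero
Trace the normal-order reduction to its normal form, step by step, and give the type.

normal-order reduction sequence:
  (\(j : Pi (t : (\(d : Type1). \(γ : Nat). d) (Type0) (succ (succ (succ (elimNat (\(θ : Nat). Nat) zero (\(r : Nat). \(κ : Nat). succ κ) (succ zero)))))). Pi (δ : t). t). \(c : Nat). j) (\(ρ : Type0). \(k : ρ). k) zero
  ~> (\(j : Nat). \(t : Type0). \(d : t). d) zero
  ~> \(j : Type0). \(t : j). t
inferred type:
  Pi (j : Type0). Pi (t : j). j


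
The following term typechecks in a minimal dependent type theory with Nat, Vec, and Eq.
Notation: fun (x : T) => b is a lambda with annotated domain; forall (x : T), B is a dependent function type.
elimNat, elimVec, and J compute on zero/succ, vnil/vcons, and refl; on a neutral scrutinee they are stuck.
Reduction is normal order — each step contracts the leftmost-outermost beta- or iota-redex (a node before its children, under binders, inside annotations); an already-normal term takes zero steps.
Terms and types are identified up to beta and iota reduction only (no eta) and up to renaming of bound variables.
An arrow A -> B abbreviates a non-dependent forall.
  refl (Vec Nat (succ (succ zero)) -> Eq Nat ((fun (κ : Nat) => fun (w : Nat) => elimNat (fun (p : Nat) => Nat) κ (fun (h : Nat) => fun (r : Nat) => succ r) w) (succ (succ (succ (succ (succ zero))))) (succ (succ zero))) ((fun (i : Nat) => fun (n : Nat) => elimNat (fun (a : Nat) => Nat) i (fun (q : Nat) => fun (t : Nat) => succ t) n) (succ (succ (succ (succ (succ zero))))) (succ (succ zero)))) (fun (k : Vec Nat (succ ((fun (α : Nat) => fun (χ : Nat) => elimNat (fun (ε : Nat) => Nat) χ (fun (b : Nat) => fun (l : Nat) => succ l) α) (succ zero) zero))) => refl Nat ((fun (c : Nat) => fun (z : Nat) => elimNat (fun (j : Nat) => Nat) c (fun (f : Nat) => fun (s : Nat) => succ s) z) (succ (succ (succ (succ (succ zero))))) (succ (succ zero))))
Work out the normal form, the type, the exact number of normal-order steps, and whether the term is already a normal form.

normal form:
  refl (Vec Nat (succ (succ zero)) -> Eq Nat (succ (succ (succ (succ (succ (succ (succ zero))))))) (succ (succ (succ (succ (succ (succ (succ zero)))))))) (fun (κ : Vec Nat (succ (succ zero))) => refl Nat (succ (succ (succ (succ (succ (succ (succ zero))))))))
inferred type:
  Eq (Vec Nat (succ (succ zero)) -> Eq Nat (succ (succ (succ (succ (succ (succ (succ zero))))))) (succ (succ (succ (succ (succ (succ (succ zero)))))))) (fun (κ : Vec Nat (succ (succ zero))) => refl Nat (succ (succ (succ (succ (succ (succ (succ zero)))))))) (fun (w : Vec Nat (succ (succ zero))) => refl Nat (succ (succ (succ (succ (succ (succ (succ zero))))))))
reduction steps (normal order): 33
started in normal form: no
first contracted redex: a beta-redex


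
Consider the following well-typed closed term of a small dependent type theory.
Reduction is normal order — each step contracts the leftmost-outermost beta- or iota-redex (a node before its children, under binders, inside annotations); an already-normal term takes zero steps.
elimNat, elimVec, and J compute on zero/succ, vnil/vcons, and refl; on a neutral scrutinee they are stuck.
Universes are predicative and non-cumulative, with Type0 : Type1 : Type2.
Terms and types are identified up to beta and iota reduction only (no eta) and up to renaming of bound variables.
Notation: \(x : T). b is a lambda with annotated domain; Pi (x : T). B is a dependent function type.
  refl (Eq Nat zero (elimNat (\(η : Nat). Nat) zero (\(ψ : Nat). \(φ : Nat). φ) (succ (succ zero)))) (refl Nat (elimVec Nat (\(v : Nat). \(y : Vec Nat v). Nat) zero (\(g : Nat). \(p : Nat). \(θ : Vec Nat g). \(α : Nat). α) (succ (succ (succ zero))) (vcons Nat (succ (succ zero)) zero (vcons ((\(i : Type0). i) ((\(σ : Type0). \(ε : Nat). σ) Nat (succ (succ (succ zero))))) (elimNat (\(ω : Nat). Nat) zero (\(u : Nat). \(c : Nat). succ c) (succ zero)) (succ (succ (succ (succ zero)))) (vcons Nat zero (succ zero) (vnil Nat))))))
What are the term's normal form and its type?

reduced normal form:
  refl (Eq Nat zero zero) (refl Nat zero)
inferred type:
  Eq (Eq Nat zero zero) (refl Nat zero) (refl Nat zero)


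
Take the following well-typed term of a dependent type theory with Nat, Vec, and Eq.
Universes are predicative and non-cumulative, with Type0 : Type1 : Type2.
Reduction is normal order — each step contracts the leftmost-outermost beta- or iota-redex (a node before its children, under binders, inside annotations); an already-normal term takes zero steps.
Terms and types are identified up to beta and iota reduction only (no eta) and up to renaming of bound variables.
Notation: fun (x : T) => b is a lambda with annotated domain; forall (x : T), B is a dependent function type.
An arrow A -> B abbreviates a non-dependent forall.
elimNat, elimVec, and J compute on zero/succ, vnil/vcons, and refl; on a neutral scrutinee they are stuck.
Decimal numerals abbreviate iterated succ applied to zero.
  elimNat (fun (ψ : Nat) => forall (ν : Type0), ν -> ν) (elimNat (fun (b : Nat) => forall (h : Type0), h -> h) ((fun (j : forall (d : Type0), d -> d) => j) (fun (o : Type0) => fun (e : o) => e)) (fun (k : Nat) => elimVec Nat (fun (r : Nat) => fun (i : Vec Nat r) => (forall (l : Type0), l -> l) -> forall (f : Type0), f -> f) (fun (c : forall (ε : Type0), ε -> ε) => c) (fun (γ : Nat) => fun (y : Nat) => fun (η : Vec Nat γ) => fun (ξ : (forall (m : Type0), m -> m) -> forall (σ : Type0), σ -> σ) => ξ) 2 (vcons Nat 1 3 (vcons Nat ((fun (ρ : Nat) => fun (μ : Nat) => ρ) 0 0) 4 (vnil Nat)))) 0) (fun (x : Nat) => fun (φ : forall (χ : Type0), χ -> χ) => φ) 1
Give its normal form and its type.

normal form:
  fun (ψ : Type0) => fun (ν : ψ) => ν
inferred type:
  forall (ψ : Type0), ψ -> ψ


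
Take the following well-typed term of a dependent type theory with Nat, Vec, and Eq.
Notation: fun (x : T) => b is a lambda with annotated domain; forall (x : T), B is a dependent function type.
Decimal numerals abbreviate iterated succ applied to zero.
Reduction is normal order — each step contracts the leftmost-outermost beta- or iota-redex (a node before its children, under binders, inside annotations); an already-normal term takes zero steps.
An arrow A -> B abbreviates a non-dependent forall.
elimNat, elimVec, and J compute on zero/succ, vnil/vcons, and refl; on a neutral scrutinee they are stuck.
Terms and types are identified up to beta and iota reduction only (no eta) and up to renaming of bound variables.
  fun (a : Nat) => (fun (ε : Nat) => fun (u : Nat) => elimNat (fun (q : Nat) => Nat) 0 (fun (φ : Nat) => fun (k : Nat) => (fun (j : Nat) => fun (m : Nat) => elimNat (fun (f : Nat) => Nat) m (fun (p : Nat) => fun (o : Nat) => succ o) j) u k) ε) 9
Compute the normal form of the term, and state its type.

reduced normal form:
  fun (a : Nat) => fun (ε : Nat) => elimNat (fun (u : Nat) => Nat) (elimNat (fun (q : Nat) => Nat) (elimNat (fun (φ : Nat) => Nat) (elimNat (fun (k : Nat) => Nat) (elimNat (fun (j : Nat) => Nat) (elimNat (fun (m : Nat) => Nat) (elimNat (fun (f : Nat) => Nat) (elimNat (fun (p : Nat) => Nat) (elimNat (fun (o : Nat) => Nat) 0 (fun (ζ : Nat) => fun (σ : Nat) => succ σ) ε) (fun (r : Nat) => fun (γ : Nat) => succ γ) ε) (fun (z : Nat) => fun (x : Nat) => succ x) ε) (fun (i : Nat) => fun (b : Nat) => succ b) ε) (fun (w : Nat) => fun (ρ : Nat) => succ ρ) ε) (fun (τ : Nat) => fun (s : Nat) => succ s) ε) (fun (h : Nat) => fun (g : Nat) => succ g) ε) (fun (α : Nat) => fun (β : Nat) => succ β) ε) (fun (κ : Nat) => fun (e : Nat) => succ e) ε
inferred type:
  Nat -> Nat -> Nat


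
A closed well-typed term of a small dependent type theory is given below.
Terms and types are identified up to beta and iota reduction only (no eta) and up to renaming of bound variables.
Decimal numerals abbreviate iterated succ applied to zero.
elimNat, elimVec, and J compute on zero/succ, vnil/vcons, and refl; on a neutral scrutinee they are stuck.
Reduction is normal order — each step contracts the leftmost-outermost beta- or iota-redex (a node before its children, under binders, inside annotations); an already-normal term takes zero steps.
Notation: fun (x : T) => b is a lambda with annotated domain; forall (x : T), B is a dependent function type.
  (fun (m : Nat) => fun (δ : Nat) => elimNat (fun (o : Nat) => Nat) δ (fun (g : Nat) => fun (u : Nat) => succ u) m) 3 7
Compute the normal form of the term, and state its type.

resulting normal form:
  10
inferred type:
  Nat


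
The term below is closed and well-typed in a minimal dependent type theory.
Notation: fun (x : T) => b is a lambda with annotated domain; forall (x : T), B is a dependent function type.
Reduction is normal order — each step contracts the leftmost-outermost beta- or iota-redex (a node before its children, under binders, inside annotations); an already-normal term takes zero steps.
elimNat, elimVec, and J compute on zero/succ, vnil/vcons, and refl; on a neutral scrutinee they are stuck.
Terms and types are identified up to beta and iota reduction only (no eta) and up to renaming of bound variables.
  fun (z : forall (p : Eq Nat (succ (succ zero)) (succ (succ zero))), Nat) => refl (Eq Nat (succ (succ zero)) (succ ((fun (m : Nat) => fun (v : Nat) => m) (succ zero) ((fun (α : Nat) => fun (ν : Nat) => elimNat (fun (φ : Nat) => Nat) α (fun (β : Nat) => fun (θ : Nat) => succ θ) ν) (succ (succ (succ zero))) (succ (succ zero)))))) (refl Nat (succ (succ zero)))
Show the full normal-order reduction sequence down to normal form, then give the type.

normal-order reduction:
  fun (z : forall (p : Eq Nat (succ (succ zero)) (succ (succ zero))), Nat) => refl (Eq Nat (succ (succ zero)) (succ ((fun (m : Nat) => fun (v : Nat) => m) (succ zero) ((fun (α : Nat) => fun (ν : Nat) => elimNat (fun (φ : Nat) => Nat) α (fun (β : Nat) => fun (θ : Nat) => succ θ) ν) (succ (succ (succ zero))) (succ (succ zero)))))) (refl Nat (succ (succ zero)))
  ~> fun (z : forall (p : Eq Nat (succ (succ zero)) (succ (succ zero))), Nat) => refl (Eq Nat (succ (succ zero)) (succ ((fun (m : Nat) => succ zero) ((fun (v : Nat) => fun (α : Nat) => elimNat (fun (ν : Nat) => Nat) v (fun (φ : Nat) => fun (β : Nat) => succ β) α) (succ (succ (succ zero))) (succ (succ zero)))))) (refl Nat (succ (succ zero)))
  ~> fun (z : forall (p : Eq Nat (succ (succ zero)) (succ (succ zero))), Nat) => refl (Eq Nat (succ (succ zero)) (succ (succ zero))) (refl Nat (succ (succ zero)))
type:
  forall (z : forall (p : Eq Nat (succ (succ zero)) (succ (succ zero))), Nat), Eq (Eq Nat (succ (succ zero)) (succ (succ zero))) (refl Nat (succ (succ zero))) (refl Nat (succ (succ zero)))
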